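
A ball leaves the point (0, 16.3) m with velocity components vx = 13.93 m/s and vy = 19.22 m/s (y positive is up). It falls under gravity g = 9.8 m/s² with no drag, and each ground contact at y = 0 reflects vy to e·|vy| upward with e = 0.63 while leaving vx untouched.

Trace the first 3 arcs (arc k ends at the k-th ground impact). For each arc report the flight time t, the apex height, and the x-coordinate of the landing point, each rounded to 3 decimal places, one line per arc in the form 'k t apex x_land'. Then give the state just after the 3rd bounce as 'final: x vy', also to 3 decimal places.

1 4.639 35.147 64.628
2 3.375 13.950 111.635
3 2.126 5.537 141.250
final: 141.250 6.563

Arc 1: start y=16.300, vy=19.220 → t=4.639, apex=35.147, x_land=64.628, impact vy=-26.247
  bounce: vy ← 0.63·26.247 = 16.535
Arc 2: start y=0.000, vy=16.535 → t=3.375, apex=13.950, x_land=111.635, impact vy=-16.535
  bounce: vy ← 0.63·16.535 = 10.417
Arc 3: start y=0.000, vy=10.417 → t=2.126, apex=5.537, x_land=141.250, impact vy=-10.417
  bounce: vy ← 0.63·10.417 = 6.563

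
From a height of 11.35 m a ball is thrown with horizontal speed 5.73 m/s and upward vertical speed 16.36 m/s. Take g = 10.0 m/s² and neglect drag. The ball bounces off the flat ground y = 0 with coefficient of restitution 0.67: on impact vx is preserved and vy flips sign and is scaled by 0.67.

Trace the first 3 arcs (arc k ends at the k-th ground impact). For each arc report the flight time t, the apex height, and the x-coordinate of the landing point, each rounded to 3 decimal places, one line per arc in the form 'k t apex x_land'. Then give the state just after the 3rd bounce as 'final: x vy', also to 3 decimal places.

Arc 1: start y=11.350, vy=16.360 → t=3.860, apex=24.732, x_land=22.118, impact vy=-22.241
  bounce: vy ← 0.67·22.241 = 14.901
Arc 2: start y=0.000, vy=14.901 → t=2.980, apex=11.102, x_land=39.195, impact vy=-14.901
  bounce: vy ← 0.67·14.901 = 9.984
Arc 3: start y=0.000, vy=9.984 → t=1.997, apex=4.984, x_land=50.637, impact vy=-9.984
  bounce: vy ← 0.67·9.984 = 6.689

1 3.860 24.732 22.118
2 2.980 11.102 39.195
3 1.997 4.984 50.637
final: 50.637 6.689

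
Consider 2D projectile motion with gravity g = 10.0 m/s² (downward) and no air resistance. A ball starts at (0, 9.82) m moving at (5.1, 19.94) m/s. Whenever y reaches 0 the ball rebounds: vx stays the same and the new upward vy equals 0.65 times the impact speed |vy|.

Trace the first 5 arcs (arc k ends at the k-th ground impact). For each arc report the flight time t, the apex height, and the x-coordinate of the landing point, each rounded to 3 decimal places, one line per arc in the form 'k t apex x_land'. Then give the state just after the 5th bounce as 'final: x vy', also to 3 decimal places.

Arc 1: start y=9.820, vy=19.940 → t=4.431, apex=29.700, x_land=22.599, impact vy=-24.372
  bounce: vy ← 0.65·24.372 = 15.842
Arc 2: start y=0.000, vy=15.842 → t=3.168, apex=12.548, x_land=38.758, impact vy=-15.842
  bounce: vy ← 0.65·15.842 = 10.297
Arc 3: start y=0.000, vy=10.297 → t=2.059, apex=5.302, x_land=49.261, impact vy=-10.297
  bounce: vy ← 0.65·10.297 = 6.693
Arc 4: start y=0.000, vy=6.693 → t=1.339, apex=2.240, x_land=56.088, impact vy=-6.693
  bounce: vy ← 0.65·6.693 = 4.351
Arc 5: start y=0.000, vy=4.351 → t=0.870, apex=0.946, x_land=60.526, impact vy=-4.351
  bounce: vy ← 0.65·4.351 = 2.828

1 4.431 29.700 22.599
2 3.168 12.548 38.758
3 2.059 5.302 49.261
4 1.339 2.240 56.088
5 0.870 0.946 60.526
final: 60.526 2.828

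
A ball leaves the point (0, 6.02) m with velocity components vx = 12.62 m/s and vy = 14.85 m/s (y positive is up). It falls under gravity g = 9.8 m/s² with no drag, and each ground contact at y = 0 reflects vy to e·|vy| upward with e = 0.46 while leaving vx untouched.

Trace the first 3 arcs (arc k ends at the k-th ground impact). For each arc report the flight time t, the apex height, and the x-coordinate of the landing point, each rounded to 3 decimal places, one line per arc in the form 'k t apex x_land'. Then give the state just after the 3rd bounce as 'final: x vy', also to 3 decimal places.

1 3.393 17.271 42.816
2 1.727 3.655 64.614
3 0.795 0.773 74.641
final: 74.641 1.791

Arc 1: start y=6.020, vy=14.850 → t=3.393, apex=17.271, x_land=42.816, impact vy=-18.399
  bounce: vy ← 0.46·18.399 = 8.463
Arc 2: start y=0.000, vy=8.463 → t=1.727, apex=3.655, x_land=64.614, impact vy=-8.463
  bounce: vy ← 0.46·8.463 = 3.893
Arc 3: start y=0.000, vy=3.893 → t=0.795, apex=0.773, x_land=74.641, impact vy=-3.893
  bounce: vy ← 0.46·3.893 = 1.791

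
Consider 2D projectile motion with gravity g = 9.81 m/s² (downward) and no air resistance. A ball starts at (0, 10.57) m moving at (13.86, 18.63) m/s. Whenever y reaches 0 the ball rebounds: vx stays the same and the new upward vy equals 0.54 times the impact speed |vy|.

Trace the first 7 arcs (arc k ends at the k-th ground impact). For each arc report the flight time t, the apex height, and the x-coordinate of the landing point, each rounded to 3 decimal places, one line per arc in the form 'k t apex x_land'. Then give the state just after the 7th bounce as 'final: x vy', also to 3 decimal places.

Arc 1: start y=10.570, vy=18.630 → t=4.299, apex=28.260, x_land=59.589, impact vy=-23.547
  bounce: vy ← 0.54·23.547 = 12.715
Arc 2: start y=0.000, vy=12.715 → t=2.592, apex=8.241, x_land=95.519, impact vy=-12.715
  bounce: vy ← 0.54·12.715 = 6.866
Arc 3: start y=0.000, vy=6.866 → t=1.400, apex=2.403, x_land=114.921, impact vy=-6.866
  bounce: vy ← 0.54·6.866 = 3.708
Arc 4: start y=0.000, vy=3.708 → t=0.756, apex=0.701, x_land=125.398, impact vy=-3.708
  bounce: vy ← 0.54·3.708 = 2.002
Arc 5: start y=0.000, vy=2.002 → t=0.408, apex=0.204, x_land=131.056, impact vy=-2.002
  bounce: vy ← 0.54·2.002 = 1.081
Arc 6: start y=0.000, vy=1.081 → t=0.220, apex=0.060, x_land=134.111, impact vy=-1.081
  bounce: vy ← 0.54·1.081 = 0.584
Arc 7: start y=0.000, vy=0.584 → t=0.119, apex=0.017, x_land=135.761, impact vy=-0.584
  bounce: vy ← 0.54·0.584 = 0.315

1 4.299 28.260 59.589
2 2.592 8.241 95.519
3 1.400 2.403 114.921
4 0.756 0.701 125.398
5 0.408 0.204 131.056
6 0.220 0.060 134.111
7 0.119 0.017 135.761
final: 135.761 0.315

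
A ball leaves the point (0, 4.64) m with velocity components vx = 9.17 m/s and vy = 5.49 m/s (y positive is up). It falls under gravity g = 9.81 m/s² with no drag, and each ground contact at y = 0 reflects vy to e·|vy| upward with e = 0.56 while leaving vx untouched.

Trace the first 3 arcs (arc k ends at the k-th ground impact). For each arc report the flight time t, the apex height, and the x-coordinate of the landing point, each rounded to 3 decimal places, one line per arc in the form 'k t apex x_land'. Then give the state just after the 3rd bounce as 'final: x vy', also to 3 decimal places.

1 1.682 6.176 15.422
2 1.257 1.937 26.946
3 0.704 0.607 33.400
final: 33.400 1.933

Arc 1: start y=4.640, vy=5.490 → t=1.682, apex=6.176, x_land=15.422, impact vy=-11.008
  bounce: vy ← 0.56·11.008 = 6.165
Arc 2: start y=0.000, vy=6.165 → t=1.257, apex=1.937, x_land=26.946, impact vy=-6.165
  bounce: vy ← 0.56·6.165 = 3.452
Arc 3: start y=0.000, vy=3.452 → t=0.704, apex=0.607, x_land=33.400, impact vy=-3.452
  bounce: vy ← 0.56·3.452 = 1.933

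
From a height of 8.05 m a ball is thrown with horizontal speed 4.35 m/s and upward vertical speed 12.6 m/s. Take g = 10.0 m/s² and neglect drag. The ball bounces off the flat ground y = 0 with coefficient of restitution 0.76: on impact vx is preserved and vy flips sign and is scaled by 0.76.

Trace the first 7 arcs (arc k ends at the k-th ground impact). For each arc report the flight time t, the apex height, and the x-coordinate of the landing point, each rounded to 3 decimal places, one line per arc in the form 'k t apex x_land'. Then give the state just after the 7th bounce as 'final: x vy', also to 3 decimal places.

1 3.048 15.988 13.260
2 2.718 9.235 25.083
3 2.066 5.334 34.069
4 1.570 3.081 40.898
5 1.193 1.780 46.088
6 0.907 1.028 50.033
7 0.689 0.594 53.031
final: 53.031 2.619

Arc 1: start y=8.050, vy=12.600 → t=3.048, apex=15.988, x_land=13.260, impact vy=-17.882
  bounce: vy ← 0.76·17.882 = 13.590
Arc 2: start y=0.000, vy=13.590 → t=2.718, apex=9.235, x_land=25.083, impact vy=-13.590
  bounce: vy ← 0.76·13.590 = 10.329
Arc 3: start y=0.000, vy=10.329 → t=2.066, apex=5.334, x_land=34.069, impact vy=-10.329
  bounce: vy ← 0.76·10.329 = 7.850
Arc 4: start y=0.000, vy=7.850 → t=1.570, apex=3.081, x_land=40.898, impact vy=-7.850
  bounce: vy ← 0.76·7.850 = 5.966
Arc 5: start y=0.000, vy=5.966 → t=1.193, apex=1.780, x_land=46.088, impact vy=-5.966
  bounce: vy ← 0.76·5.966 = 4.534
Arc 6: start y=0.000, vy=4.534 → t=0.907, apex=1.028, x_land=50.033, impact vy=-4.534
  bounce: vy ← 0.76·4.534 = 3.446
Arc 7: start y=0.000, vy=3.446 → t=0.689, apex=0.594, x_land=53.031, impact vy=-3.446
  bounce: vy ← 0.76·3.446 = 2.619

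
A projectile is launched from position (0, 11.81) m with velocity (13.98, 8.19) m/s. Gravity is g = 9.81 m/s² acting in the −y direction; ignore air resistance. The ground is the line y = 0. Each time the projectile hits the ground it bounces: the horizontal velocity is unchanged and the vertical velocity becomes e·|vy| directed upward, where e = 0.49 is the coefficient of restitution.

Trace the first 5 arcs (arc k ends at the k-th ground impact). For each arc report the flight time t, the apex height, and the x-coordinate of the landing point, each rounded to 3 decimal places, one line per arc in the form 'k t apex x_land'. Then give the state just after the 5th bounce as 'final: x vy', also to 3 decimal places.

1 2.597 15.229 36.305
2 1.727 3.656 60.445
3 0.846 0.878 72.274
4 0.415 0.211 78.070
5 0.203 0.051 80.910
final: 80.910 0.488

Arc 1: start y=11.810, vy=8.190 → t=2.597, apex=15.229, x_land=36.305, impact vy=-17.285
  bounce: vy ← 0.49·17.285 = 8.470
Arc 2: start y=0.000, vy=8.470 → t=1.727, apex=3.656, x_land=60.445, impact vy=-8.470
  bounce: vy ← 0.49·8.470 = 4.150
Arc 3: start y=0.000, vy=4.150 → t=0.846, apex=0.878, x_land=72.274, impact vy=-4.150
  bounce: vy ← 0.49·4.150 = 2.034
Arc 4: start y=0.000, vy=2.034 → t=0.415, apex=0.211, x_land=78.070, impact vy=-2.034
  bounce: vy ← 0.49·2.034 = 0.996
Arc 5: start y=0.000, vy=0.996 → t=0.203, apex=0.051, x_land=80.910, impact vy=-0.996
  bounce: vy ← 0.49·0.996 = 0.488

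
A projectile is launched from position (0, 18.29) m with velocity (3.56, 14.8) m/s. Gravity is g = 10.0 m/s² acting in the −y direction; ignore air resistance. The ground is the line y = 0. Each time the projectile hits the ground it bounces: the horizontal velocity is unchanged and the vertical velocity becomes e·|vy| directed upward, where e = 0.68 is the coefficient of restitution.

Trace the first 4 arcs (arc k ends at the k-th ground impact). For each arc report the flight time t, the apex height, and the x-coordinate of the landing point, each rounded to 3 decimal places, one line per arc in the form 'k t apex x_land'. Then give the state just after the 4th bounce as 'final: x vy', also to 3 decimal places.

1 3.898 29.242 13.878
2 3.289 13.522 25.587
3 2.236 6.252 33.549
4 1.521 2.891 38.963
final: 38.963 5.171

Arc 1: start y=18.290, vy=14.800 → t=3.898, apex=29.242, x_land=13.878, impact vy=-24.183
  bounce: vy ← 0.68·24.183 = 16.445
Arc 2: start y=0.000, vy=16.445 → t=3.289, apex=13.522, x_land=25.587, impact vy=-16.445
  bounce: vy ← 0.68·16.445 = 11.182
Arc 3: start y=0.000, vy=11.182 → t=2.236, apex=6.252, x_land=33.549, impact vy=-11.182
  bounce: vy ← 0.68·11.182 = 7.604
Arc 4: start y=0.000, vy=7.604 → t=1.521, apex=2.891, x_land=38.963, impact vy=-7.604
  bounce: vy ← 0.68·7.604 = 5.171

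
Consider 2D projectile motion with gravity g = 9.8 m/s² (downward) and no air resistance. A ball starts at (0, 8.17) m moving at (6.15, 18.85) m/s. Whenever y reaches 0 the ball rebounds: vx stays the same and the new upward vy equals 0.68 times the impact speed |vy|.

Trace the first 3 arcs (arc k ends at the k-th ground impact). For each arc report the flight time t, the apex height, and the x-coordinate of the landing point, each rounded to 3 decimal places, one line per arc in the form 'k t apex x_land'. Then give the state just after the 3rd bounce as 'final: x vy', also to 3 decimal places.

1 4.240 26.299 26.077
2 3.151 12.161 45.454
3 2.142 5.623 58.630
final: 58.630 7.139

Arc 1: start y=8.170, vy=18.850 → t=4.240, apex=26.299, x_land=26.077, impact vy=-22.704
  bounce: vy ← 0.68·22.704 = 15.438
Arc 2: start y=0.000, vy=15.438 → t=3.151, apex=12.161, x_land=45.454, impact vy=-15.438
  bounce: vy ← 0.68·15.438 = 10.498
Arc 3: start y=0.000, vy=10.498 → t=2.142, apex=5.623, x_land=58.630, impact vy=-10.498
  bounce: vy ← 0.68·10.498 = 7.139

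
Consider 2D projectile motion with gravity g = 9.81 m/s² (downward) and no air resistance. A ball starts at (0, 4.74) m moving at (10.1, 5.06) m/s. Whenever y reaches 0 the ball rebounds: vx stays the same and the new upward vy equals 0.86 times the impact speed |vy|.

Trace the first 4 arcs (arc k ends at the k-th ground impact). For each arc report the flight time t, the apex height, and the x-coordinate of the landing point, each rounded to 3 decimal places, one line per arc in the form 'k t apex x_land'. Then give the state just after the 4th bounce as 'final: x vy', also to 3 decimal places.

1 1.626 6.045 16.422
2 1.909 4.471 35.707
3 1.642 3.307 52.293
4 1.412 2.446 66.556
final: 66.556 5.957

Arc 1: start y=4.740, vy=5.060 → t=1.626, apex=6.045, x_land=16.422, impact vy=-10.890
  bounce: vy ← 0.86·10.890 = 9.366
Arc 2: start y=0.000, vy=9.366 → t=1.909, apex=4.471, x_land=35.707, impact vy=-9.366
  bounce: vy ← 0.86·9.366 = 8.055
Arc 3: start y=0.000, vy=8.055 → t=1.642, apex=3.307, x_land=52.293, impact vy=-8.055
  bounce: vy ← 0.86·8.055 = 6.927
Arc 4: start y=0.000, vy=6.927 → t=1.412, apex=2.446, x_land=66.556, impact vy=-6.927
  bounce: vy ← 0.86·6.927 = 5.957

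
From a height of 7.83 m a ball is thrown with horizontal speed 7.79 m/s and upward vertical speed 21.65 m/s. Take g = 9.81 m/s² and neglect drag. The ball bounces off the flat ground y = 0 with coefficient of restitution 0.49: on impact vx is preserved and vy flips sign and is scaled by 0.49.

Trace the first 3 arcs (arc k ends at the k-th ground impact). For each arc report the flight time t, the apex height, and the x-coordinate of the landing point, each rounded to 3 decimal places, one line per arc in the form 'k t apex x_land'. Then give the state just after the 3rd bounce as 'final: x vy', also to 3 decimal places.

Arc 1: start y=7.830, vy=21.650 → t=4.750, apex=31.720, x_land=37.002, impact vy=-24.947
  bounce: vy ← 0.49·24.947 = 12.224
Arc 2: start y=0.000, vy=12.224 → t=2.492, apex=7.616, x_land=56.416, impact vy=-12.224
  bounce: vy ← 0.49·12.224 = 5.990
Arc 3: start y=0.000, vy=5.990 → t=1.221, apex=1.829, x_land=65.929, impact vy=-5.990
  bounce: vy ← 0.49·5.990 = 2.935

1 4.750 31.720 37.002
2 2.492 7.616 56.416
3 1.221 1.829 65.929
final: 65.929 2.935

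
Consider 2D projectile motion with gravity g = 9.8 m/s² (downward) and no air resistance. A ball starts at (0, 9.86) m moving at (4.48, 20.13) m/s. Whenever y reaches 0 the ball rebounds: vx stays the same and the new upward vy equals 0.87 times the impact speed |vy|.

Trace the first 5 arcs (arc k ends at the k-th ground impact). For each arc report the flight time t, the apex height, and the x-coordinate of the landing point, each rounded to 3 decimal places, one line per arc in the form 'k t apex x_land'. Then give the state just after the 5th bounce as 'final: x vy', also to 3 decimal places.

Arc 1: start y=9.860, vy=20.130 → t=4.550, apex=30.534, x_land=20.386, impact vy=-24.464
  bounce: vy ← 0.87·24.464 = 21.283
Arc 2: start y=0.000, vy=21.283 → t=4.344, apex=23.111, x_land=39.845, impact vy=-21.283
  bounce: vy ← 0.87·21.283 = 18.517
Arc 3: start y=0.000, vy=18.517 → t=3.779, apex=17.493, x_land=56.774, impact vy=-18.517
  bounce: vy ← 0.87·18.517 = 16.109
Arc 4: start y=0.000, vy=16.109 → t=3.288, apex=13.240, x_land=71.503, impact vy=-16.109
  bounce: vy ← 0.87·16.109 = 14.015
Arc 5: start y=0.000, vy=14.015 → t=2.860, apex=10.022, x_land=84.317, impact vy=-14.015
  bounce: vy ← 0.87·14.015 = 12.193

1 4.550 30.534 20.386
2 4.344 23.111 39.845
3 3.779 17.493 56.774
4 3.288 13.240 71.503
5 2.860 10.022 84.317
final: 84.317 12.193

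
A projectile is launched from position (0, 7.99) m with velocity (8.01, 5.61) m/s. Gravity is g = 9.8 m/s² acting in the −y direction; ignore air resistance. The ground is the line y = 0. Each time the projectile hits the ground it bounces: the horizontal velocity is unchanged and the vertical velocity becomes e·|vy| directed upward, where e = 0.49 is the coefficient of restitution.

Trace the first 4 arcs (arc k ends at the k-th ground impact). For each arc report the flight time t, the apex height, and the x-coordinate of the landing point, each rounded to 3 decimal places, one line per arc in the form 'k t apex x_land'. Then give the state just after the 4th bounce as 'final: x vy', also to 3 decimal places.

Arc 1: start y=7.990, vy=5.610 → t=1.972, apex=9.596, x_land=15.794, impact vy=-13.714
  bounce: vy ← 0.49·13.714 = 6.720
Arc 2: start y=0.000, vy=6.720 → t=1.371, apex=2.304, x_land=26.779, impact vy=-6.720
  bounce: vy ← 0.49·6.720 = 3.293
Arc 3: start y=0.000, vy=3.293 → t=0.672, apex=0.553, x_land=32.162, impact vy=-3.293
  bounce: vy ← 0.49·3.293 = 1.613
Arc 4: start y=0.000, vy=1.613 → t=0.329, apex=0.133, x_land=34.800, impact vy=-1.613
  bounce: vy ← 0.49·1.613 = 0.791

1 1.972 9.596 15.794
2 1.371 2.304 26.779
3 0.672 0.553 32.162
4 0.329 0.133 34.800
final: 34.800 0.791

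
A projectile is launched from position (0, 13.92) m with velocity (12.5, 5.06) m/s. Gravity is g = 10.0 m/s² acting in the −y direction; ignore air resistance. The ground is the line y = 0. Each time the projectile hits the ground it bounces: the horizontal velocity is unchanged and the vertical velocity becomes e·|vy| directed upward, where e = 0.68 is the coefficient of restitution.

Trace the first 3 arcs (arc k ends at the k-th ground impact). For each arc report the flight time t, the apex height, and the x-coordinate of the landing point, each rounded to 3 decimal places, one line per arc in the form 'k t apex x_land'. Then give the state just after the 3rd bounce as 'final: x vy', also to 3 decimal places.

1 2.250 15.200 28.120
2 2.371 7.029 57.760
3 1.612 3.250 77.916
final: 77.916 5.482

Arc 1: start y=13.920, vy=5.060 → t=2.250, apex=15.200, x_land=28.120, impact vy=-17.436
  bounce: vy ← 0.68·17.436 = 11.856
Arc 2: start y=0.000, vy=11.856 → t=2.371, apex=7.029, x_land=57.760, impact vy=-11.856
  bounce: vy ← 0.68·11.856 = 8.062
Arc 3: start y=0.000, vy=8.062 → t=1.612, apex=3.250, x_land=77.916, impact vy=-8.062
  bounce: vy ← 0.68·8.062 = 5.482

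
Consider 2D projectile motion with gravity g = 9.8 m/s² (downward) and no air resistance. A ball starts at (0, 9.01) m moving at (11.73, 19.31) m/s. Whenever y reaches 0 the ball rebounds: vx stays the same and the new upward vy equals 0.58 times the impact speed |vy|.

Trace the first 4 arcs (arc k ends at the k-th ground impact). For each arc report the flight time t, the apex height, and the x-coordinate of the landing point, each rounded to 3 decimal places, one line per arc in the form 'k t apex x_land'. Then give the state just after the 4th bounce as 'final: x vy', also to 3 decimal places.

1 4.362 28.034 51.170
2 2.775 9.431 83.716
3 1.609 3.172 102.593
4 0.933 1.067 113.542
final: 113.542 2.653

Arc 1: start y=9.010, vy=19.310 → t=4.362, apex=28.034, x_land=51.170, impact vy=-23.441
  bounce: vy ← 0.58·23.441 = 13.596
Arc 2: start y=0.000, vy=13.596 → t=2.775, apex=9.431, x_land=83.716, impact vy=-13.596
  bounce: vy ← 0.58·13.596 = 7.885
Arc 3: start y=0.000, vy=7.885 → t=1.609, apex=3.172, x_land=102.593, impact vy=-7.885
  bounce: vy ← 0.58·7.885 = 4.574
Arc 4: start y=0.000, vy=4.574 → t=0.933, apex=1.067, x_land=113.542, impact vy=-4.574
  bounce: vy ← 0.58·4.574 = 2.653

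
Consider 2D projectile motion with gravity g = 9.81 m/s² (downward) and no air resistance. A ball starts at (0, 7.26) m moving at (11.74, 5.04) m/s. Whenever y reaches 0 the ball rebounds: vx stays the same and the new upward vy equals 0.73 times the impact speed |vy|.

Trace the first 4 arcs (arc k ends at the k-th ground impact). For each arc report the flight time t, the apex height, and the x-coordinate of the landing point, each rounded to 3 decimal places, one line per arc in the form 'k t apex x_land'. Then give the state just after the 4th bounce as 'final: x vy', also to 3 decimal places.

Arc 1: start y=7.260, vy=5.040 → t=1.834, apex=8.555, x_land=21.536, impact vy=-12.955
  bounce: vy ← 0.73·12.955 = 9.457
Arc 2: start y=0.000, vy=9.457 → t=1.928, apex=4.559, x_land=44.172, impact vy=-9.457
  bounce: vy ← 0.73·9.457 = 6.904
Arc 3: start y=0.000, vy=6.904 → t=1.408, apex=2.429, x_land=60.696, impact vy=-6.904
  bounce: vy ← 0.73·6.904 = 5.040
Arc 4: start y=0.000, vy=5.040 → t=1.027, apex=1.295, x_land=72.759, impact vy=-5.040
  bounce: vy ← 0.73·5.040 = 3.679

1 1.834 8.555 21.536
2 1.928 4.559 44.172
3 1.408 2.429 60.696
4 1.027 1.295 72.759
final: 72.759 3.679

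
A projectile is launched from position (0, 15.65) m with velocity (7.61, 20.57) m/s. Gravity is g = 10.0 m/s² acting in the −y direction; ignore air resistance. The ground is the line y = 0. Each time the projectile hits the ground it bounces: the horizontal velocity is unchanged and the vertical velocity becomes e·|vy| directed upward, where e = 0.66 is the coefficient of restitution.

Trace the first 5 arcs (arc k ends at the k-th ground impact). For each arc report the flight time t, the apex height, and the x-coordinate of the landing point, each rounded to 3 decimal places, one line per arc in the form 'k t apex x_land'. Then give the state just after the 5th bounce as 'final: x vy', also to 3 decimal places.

1 4.770 36.806 36.301
2 3.581 16.033 63.555
3 2.364 6.984 81.543
4 1.560 3.042 93.415
5 1.030 1.325 101.250
final: 101.250 3.398

Arc 1: start y=15.650, vy=20.570 → t=4.770, apex=36.806, x_land=36.301, impact vy=-27.132
  bounce: vy ← 0.66·27.132 = 17.907
Arc 2: start y=0.000, vy=17.907 → t=3.581, apex=16.033, x_land=63.555, impact vy=-17.907
  bounce: vy ← 0.66·17.907 = 11.819
Arc 3: start y=0.000, vy=11.819 → t=2.364, apex=6.984, x_land=81.543, impact vy=-11.819
  bounce: vy ← 0.66·11.819 = 7.800
Arc 4: start y=0.000, vy=7.800 → t=1.560, apex=3.042, x_land=93.415, impact vy=-7.800
  bounce: vy ← 0.66·7.800 = 5.148
Arc 5: start y=0.000, vy=5.148 → t=1.030, apex=1.325, x_land=101.250, impact vy=-5.148
  bounce: vy ← 0.66·5.148 = 3.398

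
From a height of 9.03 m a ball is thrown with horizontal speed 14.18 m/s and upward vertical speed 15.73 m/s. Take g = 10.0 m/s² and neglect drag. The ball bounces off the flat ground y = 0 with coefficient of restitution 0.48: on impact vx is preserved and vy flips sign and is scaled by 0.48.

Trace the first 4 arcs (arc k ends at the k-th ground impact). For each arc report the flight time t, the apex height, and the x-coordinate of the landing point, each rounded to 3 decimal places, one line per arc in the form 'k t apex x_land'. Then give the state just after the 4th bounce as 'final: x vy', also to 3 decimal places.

1 3.642 21.402 51.642
2 1.986 4.931 79.806
3 0.953 1.136 93.324
4 0.458 0.262 99.813
final: 99.813 1.098

Arc 1: start y=9.030, vy=15.730 → t=3.642, apex=21.402, x_land=51.642, impact vy=-20.689
  bounce: vy ← 0.48·20.689 = 9.931
Arc 2: start y=0.000, vy=9.931 → t=1.986, apex=4.931, x_land=79.806, impact vy=-9.931
  bounce: vy ← 0.48·9.931 = 4.767
Arc 3: start y=0.000, vy=4.767 → t=0.953, apex=1.136, x_land=93.324, impact vy=-4.767
  bounce: vy ← 0.48·4.767 = 2.288
Arc 4: start y=0.000, vy=2.288 → t=0.458, apex=0.262, x_land=99.813, impact vy=-2.288
  bounce: vy ← 0.48·2.288 = 1.098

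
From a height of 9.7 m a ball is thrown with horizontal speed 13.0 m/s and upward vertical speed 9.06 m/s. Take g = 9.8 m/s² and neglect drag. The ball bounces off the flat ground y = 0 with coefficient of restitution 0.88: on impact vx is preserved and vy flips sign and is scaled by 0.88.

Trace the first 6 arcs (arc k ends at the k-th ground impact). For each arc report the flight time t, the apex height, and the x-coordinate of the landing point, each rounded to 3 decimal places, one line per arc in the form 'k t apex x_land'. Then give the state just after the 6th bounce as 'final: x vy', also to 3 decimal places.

Arc 1: start y=9.700, vy=9.060 → t=2.608, apex=13.888, x_land=33.904, impact vy=-16.499
  bounce: vy ← 0.88·16.499 = 14.519
Arc 2: start y=0.000, vy=14.519 → t=2.963, apex=10.755, x_land=72.423, impact vy=-14.519
  bounce: vy ← 0.88·14.519 = 12.777
Arc 3: start y=0.000, vy=12.777 → t=2.607, apex=8.329, x_land=106.320, impact vy=-12.777
  bounce: vy ← 0.88·12.777 = 11.243
Arc 4: start y=0.000, vy=11.243 → t=2.295, apex=6.450, x_land=136.150, impact vy=-11.243
  bounce: vy ← 0.88·11.243 = 9.894
Arc 5: start y=0.000, vy=9.894 → t=2.019, apex=4.995, x_land=162.399, impact vy=-9.894
  bounce: vy ← 0.88·9.894 = 8.707
Arc 6: start y=0.000, vy=8.707 → t=1.777, apex=3.868, x_land=185.499, impact vy=-8.707
  bounce: vy ← 0.88·8.707 = 7.662

1 2.608 13.888 33.904
2 2.963 10.755 72.423
3 2.607 8.329 106.320
4 2.295 6.450 136.150
5 2.019 4.995 162.399
6 1.777 3.868 185.499
final: 185.499 7.662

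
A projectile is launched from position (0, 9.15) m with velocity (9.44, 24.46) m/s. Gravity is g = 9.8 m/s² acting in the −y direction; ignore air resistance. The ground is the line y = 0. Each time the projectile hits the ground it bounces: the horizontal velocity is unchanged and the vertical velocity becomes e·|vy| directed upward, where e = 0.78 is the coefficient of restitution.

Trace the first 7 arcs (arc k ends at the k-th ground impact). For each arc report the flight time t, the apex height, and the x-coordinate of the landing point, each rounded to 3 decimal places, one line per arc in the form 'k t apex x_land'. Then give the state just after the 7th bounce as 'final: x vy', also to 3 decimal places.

Arc 1: start y=9.150, vy=24.460 → t=5.341, apex=39.675, x_land=50.423, impact vy=-27.886
  bounce: vy ← 0.78·27.886 = 21.751
Arc 2: start y=0.000, vy=21.751 → t=4.439, apex=24.138, x_land=92.327, impact vy=-21.751
  bounce: vy ← 0.78·21.751 = 16.966
Arc 3: start y=0.000, vy=16.966 → t=3.462, apex=14.686, x_land=125.013, impact vy=-16.966
  bounce: vy ← 0.78·16.966 = 13.233
Arc 4: start y=0.000, vy=13.233 → t=2.701, apex=8.935, x_land=150.507, impact vy=-13.233
  bounce: vy ← 0.78·13.233 = 10.322
Arc 5: start y=0.000, vy=10.322 → t=2.107, apex=5.436, x_land=170.393, impact vy=-10.322
  bounce: vy ← 0.78·10.322 = 8.051
Arc 6: start y=0.000, vy=8.051 → t=1.643, apex=3.307, x_land=185.904, impact vy=-8.051
  bounce: vy ← 0.78·8.051 = 6.280
Arc 7: start y=0.000, vy=6.280 → t=1.282, apex=2.012, x_land=198.002, impact vy=-6.280
  bounce: vy ← 0.78·6.280 = 4.898

1 5.341 39.675 50.423
2 4.439 24.138 92.327
3 3.462 14.686 125.013
4 2.701 8.935 150.507
5 2.107 5.436 170.393
6 1.643 3.307 185.904
7 1.282 2.012 198.002
final: 198.002 4.898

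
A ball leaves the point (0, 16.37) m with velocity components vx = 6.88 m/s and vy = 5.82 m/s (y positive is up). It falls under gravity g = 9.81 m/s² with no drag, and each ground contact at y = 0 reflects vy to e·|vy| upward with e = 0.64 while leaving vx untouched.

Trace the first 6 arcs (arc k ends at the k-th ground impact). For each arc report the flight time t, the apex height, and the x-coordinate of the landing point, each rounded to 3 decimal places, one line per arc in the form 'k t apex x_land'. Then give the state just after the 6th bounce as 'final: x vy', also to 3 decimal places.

1 2.514 18.096 17.297
2 2.459 7.412 34.212
3 1.574 3.036 45.037
4 1.007 1.244 51.966
5 0.645 0.509 56.400
6 0.412 0.209 59.238
final: 59.238 1.295

Arc 1: start y=16.370, vy=5.820 → t=2.514, apex=18.096, x_land=17.297, impact vy=-18.843
  bounce: vy ← 0.64·18.843 = 12.059
Arc 2: start y=0.000, vy=12.059 → t=2.459, apex=7.412, x_land=34.212, impact vy=-12.059
  bounce: vy ← 0.64·12.059 = 7.718
Arc 3: start y=0.000, vy=7.718 → t=1.574, apex=3.036, x_land=45.037, impact vy=-7.718
  bounce: vy ← 0.64·7.718 = 4.940
Arc 4: start y=0.000, vy=4.940 → t=1.007, apex=1.244, x_land=51.966, impact vy=-4.940
  bounce: vy ← 0.64·4.940 = 3.161
Arc 5: start y=0.000, vy=3.161 → t=0.645, apex=0.509, x_land=56.400, impact vy=-3.161
  bounce: vy ← 0.64·3.161 = 2.023
Arc 6: start y=0.000, vy=2.023 → t=0.412, apex=0.209, x_land=59.238, impact vy=-2.023
  bounce: vy ← 0.64·2.023 = 1.295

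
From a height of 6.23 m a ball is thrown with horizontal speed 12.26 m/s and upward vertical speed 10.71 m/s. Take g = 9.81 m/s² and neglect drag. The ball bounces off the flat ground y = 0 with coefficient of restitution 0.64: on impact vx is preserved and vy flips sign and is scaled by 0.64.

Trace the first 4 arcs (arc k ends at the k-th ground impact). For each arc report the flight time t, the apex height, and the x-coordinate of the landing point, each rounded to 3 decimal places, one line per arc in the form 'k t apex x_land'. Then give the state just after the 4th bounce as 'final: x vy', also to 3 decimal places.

1 2.661 12.076 32.622
2 2.008 4.946 57.245
3 1.285 2.026 73.004
4 0.823 0.830 83.090
final: 83.090 2.582

Arc 1: start y=6.230, vy=10.710 → t=2.661, apex=12.076, x_land=32.622, impact vy=-15.393
  bounce: vy ← 0.64·15.393 = 9.851
Arc 2: start y=0.000, vy=9.851 → t=2.008, apex=4.946, x_land=57.245, impact vy=-9.851
  bounce: vy ← 0.64·9.851 = 6.305
Arc 3: start y=0.000, vy=6.305 → t=1.285, apex=2.026, x_land=73.004, impact vy=-6.305
  bounce: vy ← 0.64·6.305 = 4.035
Arc 4: start y=0.000, vy=4.035 → t=0.823, apex=0.830, x_land=83.090, impact vy=-4.035
  bounce: vy ← 0.64·4.035 = 2.582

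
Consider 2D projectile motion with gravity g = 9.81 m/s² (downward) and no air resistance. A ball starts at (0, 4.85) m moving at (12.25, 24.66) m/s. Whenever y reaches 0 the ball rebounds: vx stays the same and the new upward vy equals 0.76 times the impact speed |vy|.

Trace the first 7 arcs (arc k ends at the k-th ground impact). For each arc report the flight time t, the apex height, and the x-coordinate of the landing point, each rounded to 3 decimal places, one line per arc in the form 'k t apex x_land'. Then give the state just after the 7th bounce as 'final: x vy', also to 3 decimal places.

1 5.217 35.845 63.909
2 4.109 20.704 114.244
3 3.123 11.959 152.499
4 2.373 6.907 181.573
5 1.804 3.990 203.669
6 1.371 2.304 220.462
7 1.042 1.331 233.224
final: 233.224 3.884

Arc 1: start y=4.850, vy=24.660 → t=5.217, apex=35.845, x_land=63.909, impact vy=-26.519
  bounce: vy ← 0.76·26.519 = 20.155
Arc 2: start y=0.000, vy=20.155 → t=4.109, apex=20.704, x_land=114.244, impact vy=-20.155
  bounce: vy ← 0.76·20.155 = 15.318
Arc 3: start y=0.000, vy=15.318 → t=3.123, apex=11.959, x_land=152.499, impact vy=-15.318
  bounce: vy ← 0.76·15.318 = 11.641
Arc 4: start y=0.000, vy=11.641 → t=2.373, apex=6.907, x_land=181.573, impact vy=-11.641
  bounce: vy ← 0.76·11.641 = 8.847
Arc 5: start y=0.000, vy=8.847 → t=1.804, apex=3.990, x_land=203.669, impact vy=-8.847
  bounce: vy ← 0.76·8.847 = 6.724
Arc 6: start y=0.000, vy=6.724 → t=1.371, apex=2.304, x_land=220.462, impact vy=-6.724
  bounce: vy ← 0.76·6.724 = 5.110
Arc 7: start y=0.000, vy=5.110 → t=1.042, apex=1.331, x_land=233.224, impact vy=-5.110
  bounce: vy ← 0.76·5.110 = 3.884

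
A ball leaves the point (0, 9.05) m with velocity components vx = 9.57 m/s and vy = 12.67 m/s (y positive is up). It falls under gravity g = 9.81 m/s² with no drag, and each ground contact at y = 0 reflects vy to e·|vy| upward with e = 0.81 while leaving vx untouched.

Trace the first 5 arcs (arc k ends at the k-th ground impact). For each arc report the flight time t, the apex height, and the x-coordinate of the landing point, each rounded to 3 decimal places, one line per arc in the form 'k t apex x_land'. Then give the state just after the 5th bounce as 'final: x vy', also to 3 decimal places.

Arc 1: start y=9.050, vy=12.670 → t=3.166, apex=17.232, x_land=30.297, impact vy=-18.387
  bounce: vy ← 0.81·18.387 = 14.894
Arc 2: start y=0.000, vy=14.894 → t=3.036, apex=11.306, x_land=59.356, impact vy=-14.894
  bounce: vy ← 0.81·14.894 = 12.064
Arc 3: start y=0.000, vy=12.064 → t=2.460, apex=7.418, x_land=82.893, impact vy=-12.064
  bounce: vy ← 0.81·12.064 = 9.772
Arc 4: start y=0.000, vy=9.772 → t=1.992, apex=4.867, x_land=101.959, impact vy=-9.772
  bounce: vy ← 0.81·9.772 = 7.915
Arc 5: start y=0.000, vy=7.915 → t=1.614, apex=3.193, x_land=117.402, impact vy=-7.915
  bounce: vy ← 0.81·7.915 = 6.411

1 3.166 17.232 30.297
2 3.036 11.306 59.356
3 2.460 7.418 82.893
4 1.992 4.867 101.959
5 1.614 3.193 117.402
final: 117.402 6.411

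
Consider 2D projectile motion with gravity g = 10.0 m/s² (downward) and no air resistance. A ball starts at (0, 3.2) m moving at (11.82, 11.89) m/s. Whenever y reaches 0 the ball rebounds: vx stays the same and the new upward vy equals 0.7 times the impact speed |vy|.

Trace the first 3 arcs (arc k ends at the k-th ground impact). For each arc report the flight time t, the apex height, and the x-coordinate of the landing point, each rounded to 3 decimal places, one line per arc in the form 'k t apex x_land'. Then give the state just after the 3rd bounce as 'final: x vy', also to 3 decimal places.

1 2.622 10.269 30.993
2 2.006 5.032 54.708
3 1.404 2.465 71.308
final: 71.308 4.915

Arc 1: start y=3.200, vy=11.890 → t=2.622, apex=10.269, x_land=30.993, impact vy=-14.331
  bounce: vy ← 0.7·14.331 = 10.032
Arc 2: start y=0.000, vy=10.032 → t=2.006, apex=5.032, x_land=54.708, impact vy=-10.032
  bounce: vy ← 0.7·10.032 = 7.022
Arc 3: start y=0.000, vy=7.022 → t=1.404, apex=2.465, x_land=71.308, impact vy=-7.022
  bounce: vy ← 0.7·7.022 = 4.915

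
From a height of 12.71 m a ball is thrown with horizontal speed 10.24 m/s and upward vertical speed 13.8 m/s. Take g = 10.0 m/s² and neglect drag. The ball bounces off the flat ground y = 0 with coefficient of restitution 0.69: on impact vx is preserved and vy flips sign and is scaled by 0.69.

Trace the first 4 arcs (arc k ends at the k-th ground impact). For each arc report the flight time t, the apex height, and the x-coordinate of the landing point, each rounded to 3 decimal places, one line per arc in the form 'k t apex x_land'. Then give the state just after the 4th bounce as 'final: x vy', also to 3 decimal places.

1 3.489 22.232 35.724
2 2.910 10.585 65.522
3 2.008 5.039 86.082
4 1.385 2.399 100.269
final: 100.269 4.780

Arc 1: start y=12.710, vy=13.800 → t=3.489, apex=22.232, x_land=35.724, impact vy=-21.086
  bounce: vy ← 0.69·21.086 = 14.550
Arc 2: start y=0.000, vy=14.550 → t=2.910, apex=10.585, x_land=65.522, impact vy=-14.550
  bounce: vy ← 0.69·14.550 = 10.039
Arc 3: start y=0.000, vy=10.039 → t=2.008, apex=5.039, x_land=86.082, impact vy=-10.039
  bounce: vy ← 0.69·10.039 = 6.927
Arc 4: start y=0.000, vy=6.927 → t=1.385, apex=2.399, x_land=100.269, impact vy=-6.927
  bounce: vy ← 0.69·6.927 = 4.780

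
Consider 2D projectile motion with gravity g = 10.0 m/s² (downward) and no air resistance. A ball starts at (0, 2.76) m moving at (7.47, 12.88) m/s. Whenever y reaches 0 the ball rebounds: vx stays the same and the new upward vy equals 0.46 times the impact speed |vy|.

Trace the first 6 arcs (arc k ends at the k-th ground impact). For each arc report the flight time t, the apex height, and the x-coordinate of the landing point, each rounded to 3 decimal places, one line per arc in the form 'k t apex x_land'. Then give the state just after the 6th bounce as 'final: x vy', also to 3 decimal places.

Arc 1: start y=2.760, vy=12.880 → t=2.775, apex=11.055, x_land=20.729, impact vy=-14.869
  bounce: vy ← 0.46·14.869 = 6.840
Arc 2: start y=0.000, vy=6.840 → t=1.368, apex=2.339, x_land=30.947, impact vy=-6.840
  bounce: vy ← 0.46·6.840 = 3.146
Arc 3: start y=0.000, vy=3.146 → t=0.629, apex=0.495, x_land=35.648, impact vy=-3.146
  bounce: vy ← 0.46·3.146 = 1.447
Arc 4: start y=0.000, vy=1.447 → t=0.289, apex=0.105, x_land=37.810, impact vy=-1.447
  bounce: vy ← 0.46·1.447 = 0.666
Arc 5: start y=0.000, vy=0.666 → t=0.133, apex=0.022, x_land=38.805, impact vy=-0.666
  bounce: vy ← 0.46·0.666 = 0.306
Arc 6: start y=0.000, vy=0.306 → t=0.061, apex=0.005, x_land=39.263, impact vy=-0.306
  bounce: vy ← 0.46·0.306 = 0.141

1 2.775 11.055 20.729
2 1.368 2.339 30.947
3 0.629 0.495 35.648
4 0.289 0.105 37.810
5 0.133 0.022 38.805
6 0.061 0.005 39.263
final: 39.263 0.141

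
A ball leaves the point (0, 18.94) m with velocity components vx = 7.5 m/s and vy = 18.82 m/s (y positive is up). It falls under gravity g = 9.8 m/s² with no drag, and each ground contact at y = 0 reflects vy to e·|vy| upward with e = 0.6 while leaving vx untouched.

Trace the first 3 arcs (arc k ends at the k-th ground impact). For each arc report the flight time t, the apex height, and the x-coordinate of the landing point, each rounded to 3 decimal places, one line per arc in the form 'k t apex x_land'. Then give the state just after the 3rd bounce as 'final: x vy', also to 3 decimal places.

1 4.669 37.011 35.015
2 3.298 13.324 59.750
3 1.979 4.797 74.591
final: 74.591 5.818

Arc 1: start y=18.940, vy=18.820 → t=4.669, apex=37.011, x_land=35.015, impact vy=-26.934
  bounce: vy ← 0.6·26.934 = 16.160
Arc 2: start y=0.000, vy=16.160 → t=3.298, apex=13.324, x_land=59.750, impact vy=-16.160
  bounce: vy ← 0.6·16.160 = 9.696
Arc 3: start y=0.000, vy=9.696 → t=1.979, apex=4.797, x_land=74.591, impact vy=-9.696
  bounce: vy ← 0.6·9.696 = 5.818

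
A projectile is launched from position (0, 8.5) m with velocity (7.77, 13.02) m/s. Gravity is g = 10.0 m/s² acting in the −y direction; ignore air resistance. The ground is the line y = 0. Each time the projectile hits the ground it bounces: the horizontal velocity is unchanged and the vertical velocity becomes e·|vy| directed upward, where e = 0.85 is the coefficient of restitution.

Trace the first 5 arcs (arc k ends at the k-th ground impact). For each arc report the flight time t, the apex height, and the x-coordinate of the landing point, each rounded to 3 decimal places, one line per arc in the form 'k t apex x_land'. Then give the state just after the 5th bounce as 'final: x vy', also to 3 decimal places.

1 3.145 16.976 24.434
2 3.132 12.265 48.773
3 2.663 8.862 69.461
4 2.263 6.402 87.046
5 1.924 4.626 101.993
final: 101.993 8.176

Arc 1: start y=8.500, vy=13.020 → t=3.145, apex=16.976, x_land=24.434, impact vy=-18.426
  bounce: vy ← 0.85·18.426 = 15.662
Arc 2: start y=0.000, vy=15.662 → t=3.132, apex=12.265, x_land=48.773, impact vy=-15.662
  bounce: vy ← 0.85·15.662 = 13.313
Arc 3: start y=0.000, vy=13.313 → t=2.663, apex=8.862, x_land=69.461, impact vy=-13.313
  bounce: vy ← 0.85·13.313 = 11.316
Arc 4: start y=0.000, vy=11.316 → t=2.263, apex=6.402, x_land=87.046, impact vy=-11.316
  bounce: vy ← 0.85·11.316 = 9.619
Arc 5: start y=0.000, vy=9.619 → t=1.924, apex=4.626, x_land=101.993, impact vy=-9.619
  bounce: vy ← 0.85·9.619 = 8.176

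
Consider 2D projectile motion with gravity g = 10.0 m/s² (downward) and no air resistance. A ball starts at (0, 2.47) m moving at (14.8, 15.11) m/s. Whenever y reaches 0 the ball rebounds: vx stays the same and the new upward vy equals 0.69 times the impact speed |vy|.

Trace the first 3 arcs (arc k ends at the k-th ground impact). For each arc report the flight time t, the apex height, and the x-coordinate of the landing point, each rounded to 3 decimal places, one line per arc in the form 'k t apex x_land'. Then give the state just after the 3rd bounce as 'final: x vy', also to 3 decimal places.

Arc 1: start y=2.470, vy=15.110 → t=3.177, apex=13.886, x_land=47.027, impact vy=-16.665
  bounce: vy ← 0.69·16.665 = 11.499
Arc 2: start y=0.000, vy=11.499 → t=2.300, apex=6.611, x_land=81.063, impact vy=-11.499
  bounce: vy ← 0.69·11.499 = 7.934
Arc 3: start y=0.000, vy=7.934 → t=1.587, apex=3.147, x_land=104.547, impact vy=-7.934
  bounce: vy ← 0.69·7.934 = 5.475

1 3.177 13.886 47.027
2 2.300 6.611 81.063
3 1.587 3.147 104.547
final: 104.547 5.475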